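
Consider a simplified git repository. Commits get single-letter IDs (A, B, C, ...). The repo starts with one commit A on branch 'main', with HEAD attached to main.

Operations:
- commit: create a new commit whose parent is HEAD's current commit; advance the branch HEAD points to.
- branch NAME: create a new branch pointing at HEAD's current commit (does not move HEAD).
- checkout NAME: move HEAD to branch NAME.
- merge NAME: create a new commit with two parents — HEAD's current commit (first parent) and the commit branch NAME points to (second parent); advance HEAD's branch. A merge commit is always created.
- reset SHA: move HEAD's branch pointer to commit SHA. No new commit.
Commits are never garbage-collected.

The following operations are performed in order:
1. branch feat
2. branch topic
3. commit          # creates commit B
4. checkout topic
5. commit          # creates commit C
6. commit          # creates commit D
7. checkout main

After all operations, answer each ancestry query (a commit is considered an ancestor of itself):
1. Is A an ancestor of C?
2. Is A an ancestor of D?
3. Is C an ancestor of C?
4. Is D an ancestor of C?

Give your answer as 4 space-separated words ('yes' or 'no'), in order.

Answer: yes yes yes no

Derivation:
After op 1 (branch): HEAD=main@A [feat=A main=A]
After op 2 (branch): HEAD=main@A [feat=A main=A topic=A]
After op 3 (commit): HEAD=main@B [feat=A main=B topic=A]
After op 4 (checkout): HEAD=topic@A [feat=A main=B topic=A]
After op 5 (commit): HEAD=topic@C [feat=A main=B topic=C]
After op 6 (commit): HEAD=topic@D [feat=A main=B topic=D]
After op 7 (checkout): HEAD=main@B [feat=A main=B topic=D]
ancestors(C) = {A,C}; A in? yes
ancestors(D) = {A,C,D}; A in? yes
ancestors(C) = {A,C}; C in? yes
ancestors(C) = {A,C}; D in? no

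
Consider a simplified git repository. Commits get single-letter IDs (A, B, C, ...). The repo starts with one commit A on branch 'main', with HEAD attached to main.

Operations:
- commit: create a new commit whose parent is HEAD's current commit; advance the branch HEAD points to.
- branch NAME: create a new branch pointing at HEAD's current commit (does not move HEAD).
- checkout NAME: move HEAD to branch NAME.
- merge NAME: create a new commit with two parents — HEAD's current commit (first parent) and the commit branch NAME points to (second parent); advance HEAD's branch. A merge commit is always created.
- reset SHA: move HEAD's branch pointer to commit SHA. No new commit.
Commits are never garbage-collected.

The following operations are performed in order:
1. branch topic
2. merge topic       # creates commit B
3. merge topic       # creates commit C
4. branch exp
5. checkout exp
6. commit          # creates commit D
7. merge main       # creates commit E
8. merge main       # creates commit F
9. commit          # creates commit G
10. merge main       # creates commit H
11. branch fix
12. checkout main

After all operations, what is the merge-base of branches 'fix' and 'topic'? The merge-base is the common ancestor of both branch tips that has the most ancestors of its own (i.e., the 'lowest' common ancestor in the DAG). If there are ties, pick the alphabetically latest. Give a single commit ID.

Answer: A

Derivation:
After op 1 (branch): HEAD=main@A [main=A topic=A]
After op 2 (merge): HEAD=main@B [main=B topic=A]
After op 3 (merge): HEAD=main@C [main=C topic=A]
After op 4 (branch): HEAD=main@C [exp=C main=C topic=A]
After op 5 (checkout): HEAD=exp@C [exp=C main=C topic=A]
After op 6 (commit): HEAD=exp@D [exp=D main=C topic=A]
After op 7 (merge): HEAD=exp@E [exp=E main=C topic=A]
After op 8 (merge): HEAD=exp@F [exp=F main=C topic=A]
After op 9 (commit): HEAD=exp@G [exp=G main=C topic=A]
After op 10 (merge): HEAD=exp@H [exp=H main=C topic=A]
After op 11 (branch): HEAD=exp@H [exp=H fix=H main=C topic=A]
After op 12 (checkout): HEAD=main@C [exp=H fix=H main=C topic=A]
ancestors(fix=H): ['A', 'B', 'C', 'D', 'E', 'F', 'G', 'H']
ancestors(topic=A): ['A']
common: ['A']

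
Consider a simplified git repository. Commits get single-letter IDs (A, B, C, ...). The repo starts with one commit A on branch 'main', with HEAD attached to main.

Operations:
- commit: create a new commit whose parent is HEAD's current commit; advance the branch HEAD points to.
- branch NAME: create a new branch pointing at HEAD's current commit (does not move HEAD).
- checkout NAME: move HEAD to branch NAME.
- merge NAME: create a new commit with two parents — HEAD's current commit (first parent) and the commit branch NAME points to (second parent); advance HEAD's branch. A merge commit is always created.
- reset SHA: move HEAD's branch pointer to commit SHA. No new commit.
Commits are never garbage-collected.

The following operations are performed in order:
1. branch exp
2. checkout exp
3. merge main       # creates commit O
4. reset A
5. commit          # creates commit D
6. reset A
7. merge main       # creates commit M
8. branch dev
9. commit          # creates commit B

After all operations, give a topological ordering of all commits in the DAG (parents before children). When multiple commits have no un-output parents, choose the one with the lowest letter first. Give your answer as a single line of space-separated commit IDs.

After op 1 (branch): HEAD=main@A [exp=A main=A]
After op 2 (checkout): HEAD=exp@A [exp=A main=A]
After op 3 (merge): HEAD=exp@O [exp=O main=A]
After op 4 (reset): HEAD=exp@A [exp=A main=A]
After op 5 (commit): HEAD=exp@D [exp=D main=A]
After op 6 (reset): HEAD=exp@A [exp=A main=A]
After op 7 (merge): HEAD=exp@M [exp=M main=A]
After op 8 (branch): HEAD=exp@M [dev=M exp=M main=A]
After op 9 (commit): HEAD=exp@B [dev=M exp=B main=A]
commit A: parents=[]
commit B: parents=['M']
commit D: parents=['A']
commit M: parents=['A', 'A']
commit O: parents=['A', 'A']

Answer: A D M B O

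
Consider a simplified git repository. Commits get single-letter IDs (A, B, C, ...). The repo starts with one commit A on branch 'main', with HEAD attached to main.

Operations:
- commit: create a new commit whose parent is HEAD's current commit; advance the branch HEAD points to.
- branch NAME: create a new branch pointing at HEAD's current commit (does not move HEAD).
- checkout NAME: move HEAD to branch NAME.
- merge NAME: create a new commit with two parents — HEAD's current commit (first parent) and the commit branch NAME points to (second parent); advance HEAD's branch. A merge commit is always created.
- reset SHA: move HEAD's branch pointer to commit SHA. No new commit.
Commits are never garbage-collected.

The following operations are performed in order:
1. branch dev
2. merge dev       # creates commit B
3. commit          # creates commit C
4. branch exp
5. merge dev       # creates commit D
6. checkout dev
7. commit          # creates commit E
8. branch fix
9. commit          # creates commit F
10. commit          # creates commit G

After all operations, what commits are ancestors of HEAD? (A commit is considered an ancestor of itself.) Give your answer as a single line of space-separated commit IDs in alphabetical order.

After op 1 (branch): HEAD=main@A [dev=A main=A]
After op 2 (merge): HEAD=main@B [dev=A main=B]
After op 3 (commit): HEAD=main@C [dev=A main=C]
After op 4 (branch): HEAD=main@C [dev=A exp=C main=C]
After op 5 (merge): HEAD=main@D [dev=A exp=C main=D]
After op 6 (checkout): HEAD=dev@A [dev=A exp=C main=D]
After op 7 (commit): HEAD=dev@E [dev=E exp=C main=D]
After op 8 (branch): HEAD=dev@E [dev=E exp=C fix=E main=D]
After op 9 (commit): HEAD=dev@F [dev=F exp=C fix=E main=D]
After op 10 (commit): HEAD=dev@G [dev=G exp=C fix=E main=D]

Answer: A E F G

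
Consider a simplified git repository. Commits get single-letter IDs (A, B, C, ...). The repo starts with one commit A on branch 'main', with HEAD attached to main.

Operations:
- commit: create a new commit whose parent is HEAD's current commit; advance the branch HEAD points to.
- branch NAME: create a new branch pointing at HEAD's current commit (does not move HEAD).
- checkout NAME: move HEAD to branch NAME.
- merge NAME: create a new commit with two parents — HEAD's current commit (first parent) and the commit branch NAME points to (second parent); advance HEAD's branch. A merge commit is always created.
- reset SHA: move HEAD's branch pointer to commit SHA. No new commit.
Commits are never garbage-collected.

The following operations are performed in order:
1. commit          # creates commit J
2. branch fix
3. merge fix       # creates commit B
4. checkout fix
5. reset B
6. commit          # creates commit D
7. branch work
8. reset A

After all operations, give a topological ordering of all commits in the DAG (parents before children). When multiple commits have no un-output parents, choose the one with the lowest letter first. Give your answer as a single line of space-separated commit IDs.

After op 1 (commit): HEAD=main@J [main=J]
After op 2 (branch): HEAD=main@J [fix=J main=J]
After op 3 (merge): HEAD=main@B [fix=J main=B]
After op 4 (checkout): HEAD=fix@J [fix=J main=B]
After op 5 (reset): HEAD=fix@B [fix=B main=B]
After op 6 (commit): HEAD=fix@D [fix=D main=B]
After op 7 (branch): HEAD=fix@D [fix=D main=B work=D]
After op 8 (reset): HEAD=fix@A [fix=A main=B work=D]
commit A: parents=[]
commit B: parents=['J', 'J']
commit D: parents=['B']
commit J: parents=['A']

Answer: A J B D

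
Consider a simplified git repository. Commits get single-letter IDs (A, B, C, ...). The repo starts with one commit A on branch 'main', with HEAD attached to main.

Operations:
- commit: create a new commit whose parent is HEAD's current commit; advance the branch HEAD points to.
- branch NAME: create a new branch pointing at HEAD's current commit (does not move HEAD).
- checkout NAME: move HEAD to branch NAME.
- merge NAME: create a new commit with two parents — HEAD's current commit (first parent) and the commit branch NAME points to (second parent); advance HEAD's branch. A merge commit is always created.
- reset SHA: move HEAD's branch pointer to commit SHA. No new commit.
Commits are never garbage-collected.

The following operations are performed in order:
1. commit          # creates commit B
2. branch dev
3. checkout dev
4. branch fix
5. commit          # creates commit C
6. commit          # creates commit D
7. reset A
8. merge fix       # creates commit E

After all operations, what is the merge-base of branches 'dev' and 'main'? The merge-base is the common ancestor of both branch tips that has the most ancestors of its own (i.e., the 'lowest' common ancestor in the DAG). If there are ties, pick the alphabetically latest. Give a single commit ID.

After op 1 (commit): HEAD=main@B [main=B]
After op 2 (branch): HEAD=main@B [dev=B main=B]
After op 3 (checkout): HEAD=dev@B [dev=B main=B]
After op 4 (branch): HEAD=dev@B [dev=B fix=B main=B]
After op 5 (commit): HEAD=dev@C [dev=C fix=B main=B]
After op 6 (commit): HEAD=dev@D [dev=D fix=B main=B]
After op 7 (reset): HEAD=dev@A [dev=A fix=B main=B]
After op 8 (merge): HEAD=dev@E [dev=E fix=B main=B]
ancestors(dev=E): ['A', 'B', 'E']
ancestors(main=B): ['A', 'B']
common: ['A', 'B']

Answer: B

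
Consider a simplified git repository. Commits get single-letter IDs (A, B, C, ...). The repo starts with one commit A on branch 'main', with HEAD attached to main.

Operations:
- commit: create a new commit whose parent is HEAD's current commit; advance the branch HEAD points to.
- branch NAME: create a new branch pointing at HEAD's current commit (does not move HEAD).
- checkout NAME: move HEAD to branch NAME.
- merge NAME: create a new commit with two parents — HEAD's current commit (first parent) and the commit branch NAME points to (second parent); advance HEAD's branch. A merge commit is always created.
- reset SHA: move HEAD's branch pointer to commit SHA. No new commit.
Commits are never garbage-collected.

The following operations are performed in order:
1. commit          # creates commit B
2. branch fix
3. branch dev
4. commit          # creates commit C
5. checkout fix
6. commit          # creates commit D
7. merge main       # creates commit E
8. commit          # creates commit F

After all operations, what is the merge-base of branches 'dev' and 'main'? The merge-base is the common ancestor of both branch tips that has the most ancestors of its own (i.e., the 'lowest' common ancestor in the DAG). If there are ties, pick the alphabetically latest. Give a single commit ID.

After op 1 (commit): HEAD=main@B [main=B]
After op 2 (branch): HEAD=main@B [fix=B main=B]
After op 3 (branch): HEAD=main@B [dev=B fix=B main=B]
After op 4 (commit): HEAD=main@C [dev=B fix=B main=C]
After op 5 (checkout): HEAD=fix@B [dev=B fix=B main=C]
After op 6 (commit): HEAD=fix@D [dev=B fix=D main=C]
After op 7 (merge): HEAD=fix@E [dev=B fix=E main=C]
After op 8 (commit): HEAD=fix@F [dev=B fix=F main=C]
ancestors(dev=B): ['A', 'B']
ancestors(main=C): ['A', 'B', 'C']
common: ['A', 'B']

Answer: B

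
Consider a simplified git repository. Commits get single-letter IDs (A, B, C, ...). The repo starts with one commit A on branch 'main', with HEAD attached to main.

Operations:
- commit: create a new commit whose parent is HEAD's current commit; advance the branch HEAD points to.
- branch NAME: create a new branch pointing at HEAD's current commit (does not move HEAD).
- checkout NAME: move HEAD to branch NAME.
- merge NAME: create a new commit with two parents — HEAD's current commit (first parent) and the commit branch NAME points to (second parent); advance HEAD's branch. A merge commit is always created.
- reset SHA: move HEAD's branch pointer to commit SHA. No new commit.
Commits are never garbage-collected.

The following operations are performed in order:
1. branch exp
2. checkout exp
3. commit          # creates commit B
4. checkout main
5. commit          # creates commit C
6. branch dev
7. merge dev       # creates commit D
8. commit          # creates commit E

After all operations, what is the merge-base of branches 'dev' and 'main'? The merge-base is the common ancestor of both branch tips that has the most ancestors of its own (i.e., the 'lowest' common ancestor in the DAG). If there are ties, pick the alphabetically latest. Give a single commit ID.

After op 1 (branch): HEAD=main@A [exp=A main=A]
After op 2 (checkout): HEAD=exp@A [exp=A main=A]
After op 3 (commit): HEAD=exp@B [exp=B main=A]
After op 4 (checkout): HEAD=main@A [exp=B main=A]
After op 5 (commit): HEAD=main@C [exp=B main=C]
After op 6 (branch): HEAD=main@C [dev=C exp=B main=C]
After op 7 (merge): HEAD=main@D [dev=C exp=B main=D]
After op 8 (commit): HEAD=main@E [dev=C exp=B main=E]
ancestors(dev=C): ['A', 'C']
ancestors(main=E): ['A', 'C', 'D', 'E']
common: ['A', 'C']

Answer: C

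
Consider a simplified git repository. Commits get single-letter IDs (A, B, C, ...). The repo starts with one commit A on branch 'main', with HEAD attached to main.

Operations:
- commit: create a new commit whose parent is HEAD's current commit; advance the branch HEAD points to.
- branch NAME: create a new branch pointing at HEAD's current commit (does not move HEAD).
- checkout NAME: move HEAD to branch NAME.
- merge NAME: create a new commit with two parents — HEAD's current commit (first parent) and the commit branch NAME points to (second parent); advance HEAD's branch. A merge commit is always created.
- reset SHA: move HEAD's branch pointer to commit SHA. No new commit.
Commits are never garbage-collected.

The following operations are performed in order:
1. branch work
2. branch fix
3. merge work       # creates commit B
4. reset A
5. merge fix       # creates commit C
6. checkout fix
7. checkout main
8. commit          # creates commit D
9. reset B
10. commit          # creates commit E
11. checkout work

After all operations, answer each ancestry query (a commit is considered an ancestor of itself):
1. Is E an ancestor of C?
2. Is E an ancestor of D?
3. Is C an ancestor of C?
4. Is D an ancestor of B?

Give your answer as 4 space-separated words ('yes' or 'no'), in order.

After op 1 (branch): HEAD=main@A [main=A work=A]
After op 2 (branch): HEAD=main@A [fix=A main=A work=A]
After op 3 (merge): HEAD=main@B [fix=A main=B work=A]
After op 4 (reset): HEAD=main@A [fix=A main=A work=A]
After op 5 (merge): HEAD=main@C [fix=A main=C work=A]
After op 6 (checkout): HEAD=fix@A [fix=A main=C work=A]
After op 7 (checkout): HEAD=main@C [fix=A main=C work=A]
After op 8 (commit): HEAD=main@D [fix=A main=D work=A]
After op 9 (reset): HEAD=main@B [fix=A main=B work=A]
After op 10 (commit): HEAD=main@E [fix=A main=E work=A]
After op 11 (checkout): HEAD=work@A [fix=A main=E work=A]
ancestors(C) = {A,C}; E in? no
ancestors(D) = {A,C,D}; E in? no
ancestors(C) = {A,C}; C in? yes
ancestors(B) = {A,B}; D in? no

Answer: no no yes no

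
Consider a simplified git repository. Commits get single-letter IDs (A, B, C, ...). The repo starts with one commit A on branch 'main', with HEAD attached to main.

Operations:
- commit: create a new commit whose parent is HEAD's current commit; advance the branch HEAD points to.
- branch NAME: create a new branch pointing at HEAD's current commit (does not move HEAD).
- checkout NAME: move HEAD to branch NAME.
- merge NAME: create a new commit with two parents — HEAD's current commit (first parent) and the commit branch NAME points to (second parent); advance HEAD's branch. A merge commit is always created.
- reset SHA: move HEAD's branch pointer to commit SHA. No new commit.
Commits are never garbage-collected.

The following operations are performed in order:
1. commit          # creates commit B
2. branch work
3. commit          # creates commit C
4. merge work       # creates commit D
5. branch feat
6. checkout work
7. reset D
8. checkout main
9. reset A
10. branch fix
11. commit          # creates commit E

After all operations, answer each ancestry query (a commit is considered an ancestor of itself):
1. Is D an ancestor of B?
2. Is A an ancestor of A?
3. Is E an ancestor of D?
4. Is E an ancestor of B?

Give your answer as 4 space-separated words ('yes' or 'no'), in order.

Answer: no yes no no

Derivation:
After op 1 (commit): HEAD=main@B [main=B]
After op 2 (branch): HEAD=main@B [main=B work=B]
After op 3 (commit): HEAD=main@C [main=C work=B]
After op 4 (merge): HEAD=main@D [main=D work=B]
After op 5 (branch): HEAD=main@D [feat=D main=D work=B]
After op 6 (checkout): HEAD=work@B [feat=D main=D work=B]
After op 7 (reset): HEAD=work@D [feat=D main=D work=D]
After op 8 (checkout): HEAD=main@D [feat=D main=D work=D]
After op 9 (reset): HEAD=main@A [feat=D main=A work=D]
After op 10 (branch): HEAD=main@A [feat=D fix=A main=A work=D]
After op 11 (commit): HEAD=main@E [feat=D fix=A main=E work=D]
ancestors(B) = {A,B}; D in? no
ancestors(A) = {A}; A in? yes
ancestors(D) = {A,B,C,D}; E in? no
ancestors(B) = {A,B}; E in? no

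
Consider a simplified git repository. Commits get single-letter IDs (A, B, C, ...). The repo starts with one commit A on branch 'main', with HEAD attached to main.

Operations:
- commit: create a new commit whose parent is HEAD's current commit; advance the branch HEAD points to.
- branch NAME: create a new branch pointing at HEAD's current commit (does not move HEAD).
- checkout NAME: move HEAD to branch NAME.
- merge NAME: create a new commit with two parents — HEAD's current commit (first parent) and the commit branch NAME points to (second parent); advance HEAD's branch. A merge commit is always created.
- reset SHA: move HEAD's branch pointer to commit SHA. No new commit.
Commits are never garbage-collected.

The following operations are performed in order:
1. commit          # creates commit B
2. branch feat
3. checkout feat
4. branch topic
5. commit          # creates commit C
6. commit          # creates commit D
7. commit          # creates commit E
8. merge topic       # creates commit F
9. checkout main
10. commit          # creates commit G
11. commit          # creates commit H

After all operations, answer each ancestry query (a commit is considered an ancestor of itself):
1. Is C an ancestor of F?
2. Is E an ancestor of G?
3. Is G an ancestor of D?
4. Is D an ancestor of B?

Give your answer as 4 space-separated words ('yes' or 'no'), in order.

After op 1 (commit): HEAD=main@B [main=B]
After op 2 (branch): HEAD=main@B [feat=B main=B]
After op 3 (checkout): HEAD=feat@B [feat=B main=B]
After op 4 (branch): HEAD=feat@B [feat=B main=B topic=B]
After op 5 (commit): HEAD=feat@C [feat=C main=B topic=B]
After op 6 (commit): HEAD=feat@D [feat=D main=B topic=B]
After op 7 (commit): HEAD=feat@E [feat=E main=B topic=B]
After op 8 (merge): HEAD=feat@F [feat=F main=B topic=B]
After op 9 (checkout): HEAD=main@B [feat=F main=B topic=B]
After op 10 (commit): HEAD=main@G [feat=F main=G topic=B]
After op 11 (commit): HEAD=main@H [feat=F main=H topic=B]
ancestors(F) = {A,B,C,D,E,F}; C in? yes
ancestors(G) = {A,B,G}; E in? no
ancestors(D) = {A,B,C,D}; G in? no
ancestors(B) = {A,B}; D in? no

Answer: yes no no no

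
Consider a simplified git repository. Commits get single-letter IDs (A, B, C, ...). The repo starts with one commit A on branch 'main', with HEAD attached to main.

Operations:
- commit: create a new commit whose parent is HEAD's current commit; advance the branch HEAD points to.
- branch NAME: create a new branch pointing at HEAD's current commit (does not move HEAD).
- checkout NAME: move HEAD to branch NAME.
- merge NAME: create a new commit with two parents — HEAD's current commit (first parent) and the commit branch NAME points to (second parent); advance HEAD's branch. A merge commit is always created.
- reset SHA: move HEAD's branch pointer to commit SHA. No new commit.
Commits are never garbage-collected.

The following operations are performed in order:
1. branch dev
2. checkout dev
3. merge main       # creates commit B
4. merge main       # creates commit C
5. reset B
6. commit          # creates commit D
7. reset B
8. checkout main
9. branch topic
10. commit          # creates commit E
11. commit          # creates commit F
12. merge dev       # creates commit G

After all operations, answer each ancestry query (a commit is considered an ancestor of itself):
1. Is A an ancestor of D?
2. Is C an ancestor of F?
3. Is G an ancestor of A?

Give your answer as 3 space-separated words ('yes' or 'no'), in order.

After op 1 (branch): HEAD=main@A [dev=A main=A]
After op 2 (checkout): HEAD=dev@A [dev=A main=A]
After op 3 (merge): HEAD=dev@B [dev=B main=A]
After op 4 (merge): HEAD=dev@C [dev=C main=A]
After op 5 (reset): HEAD=dev@B [dev=B main=A]
After op 6 (commit): HEAD=dev@D [dev=D main=A]
After op 7 (reset): HEAD=dev@B [dev=B main=A]
After op 8 (checkout): HEAD=main@A [dev=B main=A]
After op 9 (branch): HEAD=main@A [dev=B main=A topic=A]
After op 10 (commit): HEAD=main@E [dev=B main=E topic=A]
After op 11 (commit): HEAD=main@F [dev=B main=F topic=A]
After op 12 (merge): HEAD=main@G [dev=B main=G topic=A]
ancestors(D) = {A,B,D}; A in? yes
ancestors(F) = {A,E,F}; C in? no
ancestors(A) = {A}; G in? no

Answer: yes no no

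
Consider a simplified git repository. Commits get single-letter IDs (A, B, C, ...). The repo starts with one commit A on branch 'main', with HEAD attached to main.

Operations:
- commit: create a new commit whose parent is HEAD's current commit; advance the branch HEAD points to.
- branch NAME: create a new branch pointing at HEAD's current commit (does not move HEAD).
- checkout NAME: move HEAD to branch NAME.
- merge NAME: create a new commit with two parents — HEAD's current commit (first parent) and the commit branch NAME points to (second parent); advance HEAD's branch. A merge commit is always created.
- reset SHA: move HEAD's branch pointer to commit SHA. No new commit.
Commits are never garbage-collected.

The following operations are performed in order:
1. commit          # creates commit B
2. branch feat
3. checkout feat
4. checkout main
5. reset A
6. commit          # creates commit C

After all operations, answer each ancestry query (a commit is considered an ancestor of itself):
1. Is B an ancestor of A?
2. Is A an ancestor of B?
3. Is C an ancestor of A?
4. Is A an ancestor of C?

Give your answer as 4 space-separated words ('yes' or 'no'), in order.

Answer: no yes no yes

Derivation:
After op 1 (commit): HEAD=main@B [main=B]
After op 2 (branch): HEAD=main@B [feat=B main=B]
After op 3 (checkout): HEAD=feat@B [feat=B main=B]
After op 4 (checkout): HEAD=main@B [feat=B main=B]
After op 5 (reset): HEAD=main@A [feat=B main=A]
After op 6 (commit): HEAD=main@C [feat=B main=C]
ancestors(A) = {A}; B in? no
ancestors(B) = {A,B}; A in? yes
ancestors(A) = {A}; C in? no
ancestors(C) = {A,C}; A in? yes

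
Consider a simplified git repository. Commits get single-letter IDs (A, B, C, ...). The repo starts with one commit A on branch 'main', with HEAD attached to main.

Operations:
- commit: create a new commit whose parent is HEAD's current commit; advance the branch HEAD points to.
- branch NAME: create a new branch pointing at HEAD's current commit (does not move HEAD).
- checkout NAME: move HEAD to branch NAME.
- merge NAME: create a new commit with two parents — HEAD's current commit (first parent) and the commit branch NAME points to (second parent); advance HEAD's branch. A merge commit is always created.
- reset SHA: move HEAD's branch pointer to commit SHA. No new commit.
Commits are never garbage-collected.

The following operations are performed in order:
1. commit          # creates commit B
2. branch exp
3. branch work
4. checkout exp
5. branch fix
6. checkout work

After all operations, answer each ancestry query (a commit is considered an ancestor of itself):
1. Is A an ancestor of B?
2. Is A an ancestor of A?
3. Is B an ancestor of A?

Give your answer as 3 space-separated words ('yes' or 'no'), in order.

Answer: yes yes no

Derivation:
After op 1 (commit): HEAD=main@B [main=B]
After op 2 (branch): HEAD=main@B [exp=B main=B]
After op 3 (branch): HEAD=main@B [exp=B main=B work=B]
After op 4 (checkout): HEAD=exp@B [exp=B main=B work=B]
After op 5 (branch): HEAD=exp@B [exp=B fix=B main=B work=B]
After op 6 (checkout): HEAD=work@B [exp=B fix=B main=B work=B]
ancestors(B) = {A,B}; A in? yes
ancestors(A) = {A}; A in? yes
ancestors(A) = {A}; B in? no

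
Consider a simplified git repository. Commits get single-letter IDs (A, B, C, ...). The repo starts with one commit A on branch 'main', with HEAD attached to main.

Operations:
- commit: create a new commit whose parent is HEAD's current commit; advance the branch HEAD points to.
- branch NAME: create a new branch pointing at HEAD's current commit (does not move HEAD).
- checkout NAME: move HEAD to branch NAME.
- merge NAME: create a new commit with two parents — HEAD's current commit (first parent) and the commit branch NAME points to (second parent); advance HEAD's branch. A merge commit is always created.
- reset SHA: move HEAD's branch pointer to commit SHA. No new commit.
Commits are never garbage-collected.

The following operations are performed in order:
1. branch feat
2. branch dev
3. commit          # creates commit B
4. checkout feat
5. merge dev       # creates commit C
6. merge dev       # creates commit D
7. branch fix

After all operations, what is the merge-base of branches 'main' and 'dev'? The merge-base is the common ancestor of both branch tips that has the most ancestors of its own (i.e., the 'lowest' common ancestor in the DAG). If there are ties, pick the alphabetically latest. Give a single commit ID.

Answer: A

Derivation:
After op 1 (branch): HEAD=main@A [feat=A main=A]
After op 2 (branch): HEAD=main@A [dev=A feat=A main=A]
After op 3 (commit): HEAD=main@B [dev=A feat=A main=B]
After op 4 (checkout): HEAD=feat@A [dev=A feat=A main=B]
After op 5 (merge): HEAD=feat@C [dev=A feat=C main=B]
After op 6 (merge): HEAD=feat@D [dev=A feat=D main=B]
After op 7 (branch): HEAD=feat@D [dev=A feat=D fix=D main=B]
ancestors(main=B): ['A', 'B']
ancestors(dev=A): ['A']
common: ['A']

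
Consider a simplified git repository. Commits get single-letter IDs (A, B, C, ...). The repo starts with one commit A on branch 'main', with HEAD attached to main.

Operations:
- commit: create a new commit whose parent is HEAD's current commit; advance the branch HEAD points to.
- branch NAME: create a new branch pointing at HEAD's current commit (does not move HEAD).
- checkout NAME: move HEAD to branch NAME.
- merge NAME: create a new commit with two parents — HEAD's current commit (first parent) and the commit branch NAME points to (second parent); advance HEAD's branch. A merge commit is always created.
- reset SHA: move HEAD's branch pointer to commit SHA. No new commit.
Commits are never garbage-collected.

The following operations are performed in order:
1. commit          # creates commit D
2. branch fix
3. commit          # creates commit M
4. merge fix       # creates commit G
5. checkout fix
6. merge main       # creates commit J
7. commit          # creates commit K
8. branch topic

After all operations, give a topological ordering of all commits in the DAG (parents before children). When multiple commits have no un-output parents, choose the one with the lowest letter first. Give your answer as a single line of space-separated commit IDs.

After op 1 (commit): HEAD=main@D [main=D]
After op 2 (branch): HEAD=main@D [fix=D main=D]
After op 3 (commit): HEAD=main@M [fix=D main=M]
After op 4 (merge): HEAD=main@G [fix=D main=G]
After op 5 (checkout): HEAD=fix@D [fix=D main=G]
After op 6 (merge): HEAD=fix@J [fix=J main=G]
After op 7 (commit): HEAD=fix@K [fix=K main=G]
After op 8 (branch): HEAD=fix@K [fix=K main=G topic=K]
commit A: parents=[]
commit D: parents=['A']
commit G: parents=['M', 'D']
commit J: parents=['D', 'G']
commit K: parents=['J']
commit M: parents=['D']

Answer: A D M G J K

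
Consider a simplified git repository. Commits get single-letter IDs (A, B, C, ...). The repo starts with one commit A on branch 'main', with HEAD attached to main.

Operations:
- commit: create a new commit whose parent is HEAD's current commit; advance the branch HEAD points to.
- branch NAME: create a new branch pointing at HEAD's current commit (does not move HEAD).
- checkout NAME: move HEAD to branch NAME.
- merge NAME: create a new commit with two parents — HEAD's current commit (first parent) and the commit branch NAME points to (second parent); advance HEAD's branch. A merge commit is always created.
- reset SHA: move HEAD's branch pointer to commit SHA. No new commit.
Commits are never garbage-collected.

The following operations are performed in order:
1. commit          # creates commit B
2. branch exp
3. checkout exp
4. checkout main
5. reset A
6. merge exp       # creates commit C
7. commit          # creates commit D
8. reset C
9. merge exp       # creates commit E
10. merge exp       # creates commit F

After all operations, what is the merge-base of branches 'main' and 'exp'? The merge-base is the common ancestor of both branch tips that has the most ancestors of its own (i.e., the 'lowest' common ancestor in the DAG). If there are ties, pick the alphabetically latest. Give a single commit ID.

After op 1 (commit): HEAD=main@B [main=B]
After op 2 (branch): HEAD=main@B [exp=B main=B]
After op 3 (checkout): HEAD=exp@B [exp=B main=B]
After op 4 (checkout): HEAD=main@B [exp=B main=B]
After op 5 (reset): HEAD=main@A [exp=B main=A]
After op 6 (merge): HEAD=main@C [exp=B main=C]
After op 7 (commit): HEAD=main@D [exp=B main=D]
After op 8 (reset): HEAD=main@C [exp=B main=C]
After op 9 (merge): HEAD=main@E [exp=B main=E]
After op 10 (merge): HEAD=main@F [exp=B main=F]
ancestors(main=F): ['A', 'B', 'C', 'E', 'F']
ancestors(exp=B): ['A', 'B']
common: ['A', 'B']

Answer: B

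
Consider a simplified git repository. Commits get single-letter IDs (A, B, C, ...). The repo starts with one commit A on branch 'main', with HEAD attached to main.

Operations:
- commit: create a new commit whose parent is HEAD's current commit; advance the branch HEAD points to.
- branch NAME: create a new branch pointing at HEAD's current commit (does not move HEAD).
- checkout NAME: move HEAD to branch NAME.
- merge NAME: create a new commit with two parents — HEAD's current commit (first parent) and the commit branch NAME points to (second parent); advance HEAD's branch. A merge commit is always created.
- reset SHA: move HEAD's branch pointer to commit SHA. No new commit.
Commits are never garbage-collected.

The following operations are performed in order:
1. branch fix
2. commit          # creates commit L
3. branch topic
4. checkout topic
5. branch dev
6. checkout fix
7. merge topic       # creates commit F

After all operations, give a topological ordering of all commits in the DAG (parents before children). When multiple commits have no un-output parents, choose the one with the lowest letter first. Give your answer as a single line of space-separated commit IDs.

Answer: A L F

Derivation:
After op 1 (branch): HEAD=main@A [fix=A main=A]
After op 2 (commit): HEAD=main@L [fix=A main=L]
After op 3 (branch): HEAD=main@L [fix=A main=L topic=L]
After op 4 (checkout): HEAD=topic@L [fix=A main=L topic=L]
After op 5 (branch): HEAD=topic@L [dev=L fix=A main=L topic=L]
After op 6 (checkout): HEAD=fix@A [dev=L fix=A main=L topic=L]
After op 7 (merge): HEAD=fix@F [dev=L fix=F main=L topic=L]
commit A: parents=[]
commit F: parents=['A', 'L']
commit L: parents=['A']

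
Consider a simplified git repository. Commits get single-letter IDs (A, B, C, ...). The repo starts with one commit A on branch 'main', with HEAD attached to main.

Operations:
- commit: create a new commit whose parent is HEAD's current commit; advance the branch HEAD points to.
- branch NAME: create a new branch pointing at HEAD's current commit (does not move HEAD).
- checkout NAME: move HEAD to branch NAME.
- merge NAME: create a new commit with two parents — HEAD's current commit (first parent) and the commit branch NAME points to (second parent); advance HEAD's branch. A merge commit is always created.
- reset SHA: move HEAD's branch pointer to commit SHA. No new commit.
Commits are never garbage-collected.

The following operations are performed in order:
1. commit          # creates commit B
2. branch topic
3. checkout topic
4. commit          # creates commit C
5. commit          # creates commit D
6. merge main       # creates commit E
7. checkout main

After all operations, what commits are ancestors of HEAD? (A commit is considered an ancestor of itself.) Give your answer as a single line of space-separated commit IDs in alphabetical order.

After op 1 (commit): HEAD=main@B [main=B]
After op 2 (branch): HEAD=main@B [main=B topic=B]
After op 3 (checkout): HEAD=topic@B [main=B topic=B]
After op 4 (commit): HEAD=topic@C [main=B topic=C]
After op 5 (commit): HEAD=topic@D [main=B topic=D]
After op 6 (merge): HEAD=topic@E [main=B topic=E]
After op 7 (checkout): HEAD=main@B [main=B topic=E]

Answer: A B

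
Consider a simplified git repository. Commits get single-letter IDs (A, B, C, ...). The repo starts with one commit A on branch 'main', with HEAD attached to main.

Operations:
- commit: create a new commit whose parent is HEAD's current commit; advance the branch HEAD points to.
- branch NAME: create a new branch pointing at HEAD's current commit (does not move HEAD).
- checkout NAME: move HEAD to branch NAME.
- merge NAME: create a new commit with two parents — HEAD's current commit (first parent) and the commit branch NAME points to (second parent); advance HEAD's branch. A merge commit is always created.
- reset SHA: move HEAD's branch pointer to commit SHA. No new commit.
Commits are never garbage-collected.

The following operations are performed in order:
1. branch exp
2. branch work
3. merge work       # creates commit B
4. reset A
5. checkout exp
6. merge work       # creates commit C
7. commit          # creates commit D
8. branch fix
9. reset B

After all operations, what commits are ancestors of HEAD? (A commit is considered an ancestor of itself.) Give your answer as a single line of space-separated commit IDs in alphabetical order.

After op 1 (branch): HEAD=main@A [exp=A main=A]
After op 2 (branch): HEAD=main@A [exp=A main=A work=A]
After op 3 (merge): HEAD=main@B [exp=A main=B work=A]
After op 4 (reset): HEAD=main@A [exp=A main=A work=A]
After op 5 (checkout): HEAD=exp@A [exp=A main=A work=A]
After op 6 (merge): HEAD=exp@C [exp=C main=A work=A]
After op 7 (commit): HEAD=exp@D [exp=D main=A work=A]
After op 8 (branch): HEAD=exp@D [exp=D fix=D main=A work=A]
After op 9 (reset): HEAD=exp@B [exp=B fix=D main=A work=A]

Answer: A B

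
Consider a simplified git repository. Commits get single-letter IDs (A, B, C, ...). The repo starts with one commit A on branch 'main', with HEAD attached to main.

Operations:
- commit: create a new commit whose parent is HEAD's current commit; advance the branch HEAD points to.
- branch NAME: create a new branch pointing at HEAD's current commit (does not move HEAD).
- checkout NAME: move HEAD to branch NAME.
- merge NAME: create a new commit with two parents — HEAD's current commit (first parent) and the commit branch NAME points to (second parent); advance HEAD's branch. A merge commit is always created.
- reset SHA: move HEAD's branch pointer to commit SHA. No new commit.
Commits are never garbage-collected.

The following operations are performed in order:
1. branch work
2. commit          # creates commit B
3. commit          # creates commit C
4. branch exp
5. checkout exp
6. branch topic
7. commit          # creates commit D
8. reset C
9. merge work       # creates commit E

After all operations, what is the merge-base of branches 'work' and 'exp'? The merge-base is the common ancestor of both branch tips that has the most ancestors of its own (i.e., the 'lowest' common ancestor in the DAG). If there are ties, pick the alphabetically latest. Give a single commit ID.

Answer: A

Derivation:
After op 1 (branch): HEAD=main@A [main=A work=A]
After op 2 (commit): HEAD=main@B [main=B work=A]
After op 3 (commit): HEAD=main@C [main=C work=A]
After op 4 (branch): HEAD=main@C [exp=C main=C work=A]
After op 5 (checkout): HEAD=exp@C [exp=C main=C work=A]
After op 6 (branch): HEAD=exp@C [exp=C main=C topic=C work=A]
After op 7 (commit): HEAD=exp@D [exp=D main=C topic=C work=A]
After op 8 (reset): HEAD=exp@C [exp=C main=C topic=C work=A]
After op 9 (merge): HEAD=exp@E [exp=E main=C topic=C work=A]
ancestors(work=A): ['A']
ancestors(exp=E): ['A', 'B', 'C', 'E']
common: ['A']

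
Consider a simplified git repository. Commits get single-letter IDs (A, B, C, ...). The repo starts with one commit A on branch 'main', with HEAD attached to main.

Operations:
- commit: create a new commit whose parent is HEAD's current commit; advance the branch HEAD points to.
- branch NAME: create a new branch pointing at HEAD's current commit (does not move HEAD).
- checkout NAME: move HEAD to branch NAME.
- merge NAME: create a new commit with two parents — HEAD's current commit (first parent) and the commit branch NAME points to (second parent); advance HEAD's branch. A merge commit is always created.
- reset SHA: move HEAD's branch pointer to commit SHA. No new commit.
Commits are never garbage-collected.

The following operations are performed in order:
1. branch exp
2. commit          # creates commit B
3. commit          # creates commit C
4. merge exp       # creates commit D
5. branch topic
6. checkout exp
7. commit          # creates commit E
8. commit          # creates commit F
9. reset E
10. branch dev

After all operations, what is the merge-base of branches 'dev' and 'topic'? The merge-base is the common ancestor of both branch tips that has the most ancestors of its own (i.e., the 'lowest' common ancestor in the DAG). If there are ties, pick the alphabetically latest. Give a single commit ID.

Answer: A

Derivation:
After op 1 (branch): HEAD=main@A [exp=A main=A]
After op 2 (commit): HEAD=main@B [exp=A main=B]
After op 3 (commit): HEAD=main@C [exp=A main=C]
After op 4 (merge): HEAD=main@D [exp=A main=D]
After op 5 (branch): HEAD=main@D [exp=A main=D topic=D]
After op 6 (checkout): HEAD=exp@A [exp=A main=D topic=D]
After op 7 (commit): HEAD=exp@E [exp=E main=D topic=D]
After op 8 (commit): HEAD=exp@F [exp=F main=D topic=D]
After op 9 (reset): HEAD=exp@E [exp=E main=D topic=D]
After op 10 (branch): HEAD=exp@E [dev=E exp=E main=D topic=D]
ancestors(dev=E): ['A', 'E']
ancestors(topic=D): ['A', 'B', 'C', 'D']
common: ['A']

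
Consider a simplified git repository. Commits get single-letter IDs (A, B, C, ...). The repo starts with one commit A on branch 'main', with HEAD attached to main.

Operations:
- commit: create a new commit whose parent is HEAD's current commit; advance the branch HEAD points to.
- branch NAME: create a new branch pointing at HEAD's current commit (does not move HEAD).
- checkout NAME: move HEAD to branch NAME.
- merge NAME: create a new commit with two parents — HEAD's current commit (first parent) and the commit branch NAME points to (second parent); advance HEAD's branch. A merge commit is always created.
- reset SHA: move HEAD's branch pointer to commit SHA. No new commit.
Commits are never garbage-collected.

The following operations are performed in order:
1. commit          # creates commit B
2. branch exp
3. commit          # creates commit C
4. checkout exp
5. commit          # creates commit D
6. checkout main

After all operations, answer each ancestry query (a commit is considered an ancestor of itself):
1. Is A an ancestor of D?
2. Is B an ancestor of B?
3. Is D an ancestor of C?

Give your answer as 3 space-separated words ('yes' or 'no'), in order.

After op 1 (commit): HEAD=main@B [main=B]
After op 2 (branch): HEAD=main@B [exp=B main=B]
After op 3 (commit): HEAD=main@C [exp=B main=C]
After op 4 (checkout): HEAD=exp@B [exp=B main=C]
After op 5 (commit): HEAD=exp@D [exp=D main=C]
After op 6 (checkout): HEAD=main@C [exp=D main=C]
ancestors(D) = {A,B,D}; A in? yes
ancestors(B) = {A,B}; B in? yes
ancestors(C) = {A,B,C}; D in? no

Answer: yes yes no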